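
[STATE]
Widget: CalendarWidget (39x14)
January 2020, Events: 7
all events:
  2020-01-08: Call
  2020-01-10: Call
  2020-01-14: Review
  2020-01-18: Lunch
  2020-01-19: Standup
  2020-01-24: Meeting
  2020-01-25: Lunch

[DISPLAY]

              January 2020             
Mo Tu We Th Fr Sa Su                   
       1  2  3  4  5                   
 6  7  8*  9 10* 11 12                 
13 14* 15 16 17 18* 19*                
20 21 22 23 24* 25* 26                 
27 28 29 30 31                         
                                       
                                       
                                       
                                       
                                       
                                       
                                       


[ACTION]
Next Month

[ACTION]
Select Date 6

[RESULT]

             February 2020             
Mo Tu We Th Fr Sa Su                   
                1  2                   
 3  4  5 [ 6]  7  8  9                 
10 11 12 13 14 15 16                   
17 18 19 20 21 22 23                   
24 25 26 27 28 29                      
                                       
                                       
                                       
                                       
                                       
                                       
                                       


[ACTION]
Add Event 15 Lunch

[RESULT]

             February 2020             
Mo Tu We Th Fr Sa Su                   
                1  2                   
 3  4  5 [ 6]  7  8  9                 
10 11 12 13 14 15* 16                  
17 18 19 20 21 22 23                   
24 25 26 27 28 29                      
                                       
                                       
                                       
                                       
                                       
                                       
                                       


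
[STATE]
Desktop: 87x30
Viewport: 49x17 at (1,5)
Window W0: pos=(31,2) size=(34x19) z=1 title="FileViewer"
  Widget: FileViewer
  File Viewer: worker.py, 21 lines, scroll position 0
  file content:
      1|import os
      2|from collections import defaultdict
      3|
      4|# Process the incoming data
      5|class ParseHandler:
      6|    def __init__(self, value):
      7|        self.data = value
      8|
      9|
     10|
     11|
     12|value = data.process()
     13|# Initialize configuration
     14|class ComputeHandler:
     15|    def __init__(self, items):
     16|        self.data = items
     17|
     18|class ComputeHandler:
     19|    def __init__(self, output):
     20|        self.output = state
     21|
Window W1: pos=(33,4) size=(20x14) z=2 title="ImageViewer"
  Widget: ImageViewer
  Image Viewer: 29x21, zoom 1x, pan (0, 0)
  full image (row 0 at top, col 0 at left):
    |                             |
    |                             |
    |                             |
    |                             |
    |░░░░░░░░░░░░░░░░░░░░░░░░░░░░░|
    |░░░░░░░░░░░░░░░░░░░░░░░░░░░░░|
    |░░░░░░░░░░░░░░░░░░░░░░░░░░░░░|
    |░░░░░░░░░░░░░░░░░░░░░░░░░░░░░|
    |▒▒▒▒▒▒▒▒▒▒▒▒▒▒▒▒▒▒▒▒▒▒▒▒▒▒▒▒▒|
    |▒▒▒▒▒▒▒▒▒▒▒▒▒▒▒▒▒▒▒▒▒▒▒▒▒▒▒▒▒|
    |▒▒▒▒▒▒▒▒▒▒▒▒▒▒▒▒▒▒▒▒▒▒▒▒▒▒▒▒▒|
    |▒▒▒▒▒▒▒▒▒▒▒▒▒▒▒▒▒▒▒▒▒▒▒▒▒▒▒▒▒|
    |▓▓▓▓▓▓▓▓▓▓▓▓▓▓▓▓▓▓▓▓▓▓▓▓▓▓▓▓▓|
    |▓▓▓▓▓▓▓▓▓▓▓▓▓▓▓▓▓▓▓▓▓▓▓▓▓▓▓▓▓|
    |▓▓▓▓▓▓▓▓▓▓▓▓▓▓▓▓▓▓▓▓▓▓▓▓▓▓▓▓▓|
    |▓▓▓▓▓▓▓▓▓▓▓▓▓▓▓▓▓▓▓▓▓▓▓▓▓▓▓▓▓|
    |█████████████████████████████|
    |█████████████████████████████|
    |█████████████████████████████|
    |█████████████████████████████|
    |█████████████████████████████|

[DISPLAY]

                              ┃i┃ ImageViewer    
                              ┃f┠────────────────
                              ┃ ┃                
                              ┃#┃                
                              ┃c┃                
                              ┃ ┃                
                              ┃ ┃░░░░░░░░░░░░░░░░
                              ┃ ┃░░░░░░░░░░░░░░░░
                              ┃ ┃░░░░░░░░░░░░░░░░
                              ┃ ┃░░░░░░░░░░░░░░░░
                              ┃ ┃▒▒▒▒▒▒▒▒▒▒▒▒▒▒▒▒
                              ┃v┃▒▒▒▒▒▒▒▒▒▒▒▒▒▒▒▒
                              ┃#┗━━━━━━━━━━━━━━━━
                              ┃class ComputeHandl
                              ┃    def __init__(s
                              ┗━━━━━━━━━━━━━━━━━━
                                                 


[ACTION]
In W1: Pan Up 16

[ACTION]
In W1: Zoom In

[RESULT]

                              ┃i┃ ImageViewer    
                              ┃f┠────────────────
                              ┃ ┃                
                              ┃#┃                
                              ┃c┃                
                              ┃ ┃                
                              ┃ ┃                
                              ┃ ┃                
                              ┃ ┃                
                              ┃ ┃                
                              ┃ ┃░░░░░░░░░░░░░░░░
                              ┃v┃░░░░░░░░░░░░░░░░
                              ┃#┗━━━━━━━━━━━━━━━━
                              ┃class ComputeHandl
                              ┃    def __init__(s
                              ┗━━━━━━━━━━━━━━━━━━
                                                 


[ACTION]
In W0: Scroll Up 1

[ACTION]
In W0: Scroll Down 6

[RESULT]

                              ┃ ┃ ImageViewer    
                              ┃ ┠────────────────
                              ┃ ┃                
                              ┃ ┃                
                              ┃ ┃                
                              ┃v┃                
                              ┃#┃                
                              ┃c┃                
                              ┃ ┃                
                              ┃ ┃                
                              ┃ ┃░░░░░░░░░░░░░░░░
                              ┃c┃░░░░░░░░░░░░░░░░
                              ┃ ┗━━━━━━━━━━━━━━━━
                              ┃        self.outpu
                              ┃                  
                              ┗━━━━━━━━━━━━━━━━━━
                                                 


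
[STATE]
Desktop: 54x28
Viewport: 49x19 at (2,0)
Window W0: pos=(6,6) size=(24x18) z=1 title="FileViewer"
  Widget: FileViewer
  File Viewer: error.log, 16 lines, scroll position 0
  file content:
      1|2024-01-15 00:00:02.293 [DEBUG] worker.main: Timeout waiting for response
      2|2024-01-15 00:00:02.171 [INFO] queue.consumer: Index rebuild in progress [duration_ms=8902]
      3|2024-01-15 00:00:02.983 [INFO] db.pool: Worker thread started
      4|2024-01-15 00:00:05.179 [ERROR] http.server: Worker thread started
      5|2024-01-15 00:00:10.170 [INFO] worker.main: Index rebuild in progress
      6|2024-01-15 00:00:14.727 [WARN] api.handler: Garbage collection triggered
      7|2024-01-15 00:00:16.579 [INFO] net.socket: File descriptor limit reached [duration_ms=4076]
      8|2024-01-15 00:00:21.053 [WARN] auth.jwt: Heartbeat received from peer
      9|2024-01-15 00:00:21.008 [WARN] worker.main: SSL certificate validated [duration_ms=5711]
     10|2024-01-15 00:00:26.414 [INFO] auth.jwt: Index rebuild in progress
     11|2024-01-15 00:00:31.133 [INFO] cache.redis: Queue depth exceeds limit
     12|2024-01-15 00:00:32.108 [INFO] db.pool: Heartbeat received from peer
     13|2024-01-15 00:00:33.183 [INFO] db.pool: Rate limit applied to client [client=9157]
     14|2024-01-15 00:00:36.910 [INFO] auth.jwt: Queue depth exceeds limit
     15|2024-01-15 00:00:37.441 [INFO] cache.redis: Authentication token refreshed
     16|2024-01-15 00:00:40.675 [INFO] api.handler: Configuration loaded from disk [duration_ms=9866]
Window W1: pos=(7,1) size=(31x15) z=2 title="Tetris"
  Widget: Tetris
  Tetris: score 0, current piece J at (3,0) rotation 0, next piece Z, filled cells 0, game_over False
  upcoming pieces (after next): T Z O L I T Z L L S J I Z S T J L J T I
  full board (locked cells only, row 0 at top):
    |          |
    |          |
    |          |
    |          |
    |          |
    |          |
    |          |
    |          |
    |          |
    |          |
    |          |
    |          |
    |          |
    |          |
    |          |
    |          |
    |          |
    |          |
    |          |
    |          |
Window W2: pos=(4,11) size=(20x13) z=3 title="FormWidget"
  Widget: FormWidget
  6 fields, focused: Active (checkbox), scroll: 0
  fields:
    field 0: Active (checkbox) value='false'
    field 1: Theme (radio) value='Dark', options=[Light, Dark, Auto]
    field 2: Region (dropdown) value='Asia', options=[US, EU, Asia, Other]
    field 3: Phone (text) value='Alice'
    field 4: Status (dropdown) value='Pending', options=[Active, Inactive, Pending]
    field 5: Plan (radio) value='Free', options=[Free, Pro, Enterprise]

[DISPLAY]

                                                 
     ┏━━━━━━━━━━━━━━━━━━━━━━━━━━━━━┓             
     ┃ Tetris                      ┃             
     ┠─────────────────────────────┨             
     ┃          │Next:             ┃             
     ┃          │▓▓                ┃             
    ┏┃          │ ▓▓               ┃             
    ┃┃          │                  ┃             
    ┠┃          │                  ┃             
    ┃┃          │                  ┃             
    ┃┃          │Score:            ┃             
  ┏━━━━━━━━━━━━━━━━━━┓             ┃             
  ┃ FormWidget       ┃             ┃             
  ┠──────────────────┨             ┃             
  ┃> Active:     [ ] ┃             ┃             
  ┃  Theme:      ( ) ┃━━━━━━━━━━━━━┛             
  ┃  Region:     [A▼]┃21.0░┃                     
  ┃  Phone:      [Al]┃21.0░┃                     
  ┃  Status:     [P▼]┃26.4░┃                     


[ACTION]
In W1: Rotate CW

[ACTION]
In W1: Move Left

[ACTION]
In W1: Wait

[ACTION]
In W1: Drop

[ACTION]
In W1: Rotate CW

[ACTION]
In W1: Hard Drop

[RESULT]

                                                 
     ┏━━━━━━━━━━━━━━━━━━━━━━━━━━━━━┓             
     ┃ Tetris                      ┃             
     ┠─────────────────────────────┨             
     ┃          │Next:             ┃             
     ┃          │ ▒                ┃             
    ┏┃          │▒▒▒               ┃             
    ┃┃          │                  ┃             
    ┠┃          │                  ┃             
    ┃┃          │                  ┃             
    ┃┃          │Score:            ┃             
  ┏━━━━━━━━━━━━━━━━━━┓             ┃             
  ┃ FormWidget       ┃             ┃             
  ┠──────────────────┨             ┃             
  ┃> Active:     [ ] ┃             ┃             
  ┃  Theme:      ( ) ┃━━━━━━━━━━━━━┛             
  ┃  Region:     [A▼]┃21.0░┃                     
  ┃  Phone:      [Al]┃21.0░┃                     
  ┃  Status:     [P▼]┃26.4░┃                     


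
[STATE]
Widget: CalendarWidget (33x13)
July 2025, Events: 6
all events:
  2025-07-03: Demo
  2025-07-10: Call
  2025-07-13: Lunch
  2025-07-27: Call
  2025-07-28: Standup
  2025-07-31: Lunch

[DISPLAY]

            July 2025            
Mo Tu We Th Fr Sa Su             
    1  2  3*  4  5  6            
 7  8  9 10* 11 12 13*           
14 15 16 17 18 19 20             
21 22 23 24 25 26 27*            
28* 29 30 31*                    
                                 
                                 
                                 
                                 
                                 
                                 


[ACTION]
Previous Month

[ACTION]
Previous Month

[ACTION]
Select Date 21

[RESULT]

             May 2025            
Mo Tu We Th Fr Sa Su             
          1  2  3  4             
 5  6  7  8  9 10 11             
12 13 14 15 16 17 18             
19 20 [21] 22 23 24 25           
26 27 28 29 30 31                
                                 
                                 
                                 
                                 
                                 
                                 


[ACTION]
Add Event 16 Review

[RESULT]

             May 2025            
Mo Tu We Th Fr Sa Su             
          1  2  3  4             
 5  6  7  8  9 10 11             
12 13 14 15 16* 17 18            
19 20 [21] 22 23 24 25           
26 27 28 29 30 31                
                                 
                                 
                                 
                                 
                                 
                                 


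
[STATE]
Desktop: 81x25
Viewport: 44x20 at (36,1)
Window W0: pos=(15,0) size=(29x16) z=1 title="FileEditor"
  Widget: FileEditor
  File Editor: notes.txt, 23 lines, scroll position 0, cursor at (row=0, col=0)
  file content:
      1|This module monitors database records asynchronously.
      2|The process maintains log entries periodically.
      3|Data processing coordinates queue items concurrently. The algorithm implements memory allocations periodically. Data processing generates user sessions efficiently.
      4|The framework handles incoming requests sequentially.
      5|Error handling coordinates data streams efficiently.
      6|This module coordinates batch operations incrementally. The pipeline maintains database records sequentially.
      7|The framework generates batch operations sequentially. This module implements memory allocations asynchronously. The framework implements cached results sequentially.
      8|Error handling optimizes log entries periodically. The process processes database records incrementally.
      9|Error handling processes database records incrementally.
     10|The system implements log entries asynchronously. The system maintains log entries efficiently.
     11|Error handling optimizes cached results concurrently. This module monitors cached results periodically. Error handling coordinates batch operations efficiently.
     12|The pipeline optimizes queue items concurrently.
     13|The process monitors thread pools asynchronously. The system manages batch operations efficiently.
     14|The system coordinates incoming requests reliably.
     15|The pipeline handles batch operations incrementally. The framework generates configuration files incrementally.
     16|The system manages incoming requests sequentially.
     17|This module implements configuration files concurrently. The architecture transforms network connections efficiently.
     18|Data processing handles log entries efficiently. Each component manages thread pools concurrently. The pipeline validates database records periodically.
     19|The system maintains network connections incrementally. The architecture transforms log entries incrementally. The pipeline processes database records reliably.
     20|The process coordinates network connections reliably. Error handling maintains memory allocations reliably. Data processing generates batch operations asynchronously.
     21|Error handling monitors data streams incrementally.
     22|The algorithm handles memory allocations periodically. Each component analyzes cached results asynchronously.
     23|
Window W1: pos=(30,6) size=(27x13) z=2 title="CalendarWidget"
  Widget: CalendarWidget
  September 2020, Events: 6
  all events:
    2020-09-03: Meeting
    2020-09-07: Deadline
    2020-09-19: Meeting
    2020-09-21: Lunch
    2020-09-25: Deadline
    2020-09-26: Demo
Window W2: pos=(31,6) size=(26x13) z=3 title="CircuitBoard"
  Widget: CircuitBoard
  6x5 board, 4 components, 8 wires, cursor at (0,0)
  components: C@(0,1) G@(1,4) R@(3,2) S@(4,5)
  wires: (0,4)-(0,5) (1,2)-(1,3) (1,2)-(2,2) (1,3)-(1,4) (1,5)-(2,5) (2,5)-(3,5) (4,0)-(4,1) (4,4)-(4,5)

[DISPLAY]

       ┃                                    
───────┨                                    
 datab▲┃                                    
s log █┃                                    
dinate░┃                                    
━━━━━━━━━━━━━━━━━━━━┓                       
cuitBoard           ┃                       
────────────────────┨                       
 1 2 3 4 5          ┃                       
.]  C           · ─ ┃                       
                    ┃                       
        · ─ · ─ G   ┃                       
        │           ┃                       
        ·           ┃                       
                    ┃                       
        R           ┃                       
                    ┃                       
━━━━━━━━━━━━━━━━━━━━┛                       
                                            
                                            


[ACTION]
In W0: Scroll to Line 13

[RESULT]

       ┃                                    
───────┨                                    
es que▲┃                                    
 threa░┃                                    
es inc░┃                                    
━━━━━━━━━━━━━━━━━━━━┓                       
cuitBoard           ┃                       
────────────────────┨                       
 1 2 3 4 5          ┃                       
.]  C           · ─ ┃                       
                    ┃                       
        · ─ · ─ G   ┃                       
        │           ┃                       
        ·           ┃                       
                    ┃                       
        R           ┃                       
                    ┃                       
━━━━━━━━━━━━━━━━━━━━┛                       
                                            
                                            


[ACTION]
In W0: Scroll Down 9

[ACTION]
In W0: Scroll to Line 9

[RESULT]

       ┃                                    
───────┨                                    
sses d▲┃                                    
s log ░┃                                    
izes c░┃                                    
━━━━━━━━━━━━━━━━━━━━┓                       
cuitBoard           ┃                       
────────────────────┨                       
 1 2 3 4 5          ┃                       
.]  C           · ─ ┃                       
                    ┃                       
        · ─ · ─ G   ┃                       
        │           ┃                       
        ·           ┃                       
                    ┃                       
        R           ┃                       
                    ┃                       
━━━━━━━━━━━━━━━━━━━━┛                       
                                            
                                            


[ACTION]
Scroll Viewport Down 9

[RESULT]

izes c░┃                                    
━━━━━━━━━━━━━━━━━━━━┓                       
cuitBoard           ┃                       
────────────────────┨                       
 1 2 3 4 5          ┃                       
.]  C           · ─ ┃                       
                    ┃                       
        · ─ · ─ G   ┃                       
        │           ┃                       
        ·           ┃                       
                    ┃                       
        R           ┃                       
                    ┃                       
━━━━━━━━━━━━━━━━━━━━┛                       
                                            
                                            
                                            
                                            
                                            
                                            


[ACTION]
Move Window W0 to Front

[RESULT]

izes c░┃                                    
es que░┃━━━━━━━━━━━━┓                       
 threa░┃d           ┃                       
es inc░┃────────────┨                       
 batch░┃ 5          ┃                       
ncomin░┃        · ─ ┃                       
ts con█┃            ┃                       
les lo░┃· ─ · ─ G   ┃                       
 netwo░┃│           ┃                       
tes ne▼┃·           ┃                       
━━━━━━━┛            ┃                       
        R           ┃                       
                    ┃                       
━━━━━━━━━━━━━━━━━━━━┛                       
                                            
                                            
                                            
                                            
                                            
                                            


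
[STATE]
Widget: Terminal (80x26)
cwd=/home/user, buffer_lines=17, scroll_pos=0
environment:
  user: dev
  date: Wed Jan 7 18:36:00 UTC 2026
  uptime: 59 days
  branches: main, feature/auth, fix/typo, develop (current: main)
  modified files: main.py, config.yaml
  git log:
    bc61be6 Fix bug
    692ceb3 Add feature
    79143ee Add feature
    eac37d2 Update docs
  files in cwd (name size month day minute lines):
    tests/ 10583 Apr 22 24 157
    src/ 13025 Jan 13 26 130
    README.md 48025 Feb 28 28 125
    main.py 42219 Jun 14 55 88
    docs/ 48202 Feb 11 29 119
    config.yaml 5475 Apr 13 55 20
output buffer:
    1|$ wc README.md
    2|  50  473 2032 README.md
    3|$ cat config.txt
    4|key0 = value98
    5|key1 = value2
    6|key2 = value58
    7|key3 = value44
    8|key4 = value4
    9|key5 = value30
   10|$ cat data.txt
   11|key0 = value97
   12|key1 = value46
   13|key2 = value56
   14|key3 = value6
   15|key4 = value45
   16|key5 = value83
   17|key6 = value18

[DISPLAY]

$ wc README.md                                                                  
  50  473 2032 README.md                                                        
$ cat config.txt                                                                
key0 = value98                                                                  
key1 = value2                                                                   
key2 = value58                                                                  
key3 = value44                                                                  
key4 = value4                                                                   
key5 = value30                                                                  
$ cat data.txt                                                                  
key0 = value97                                                                  
key1 = value46                                                                  
key2 = value56                                                                  
key3 = value6                                                                   
key4 = value45                                                                  
key5 = value83                                                                  
key6 = value18                                                                  
$ █                                                                             
                                                                                
                                                                                
                                                                                
                                                                                
                                                                                
                                                                                
                                                                                
                                                                                


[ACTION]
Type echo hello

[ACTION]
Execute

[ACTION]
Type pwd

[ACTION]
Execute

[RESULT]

$ wc README.md                                                                  
  50  473 2032 README.md                                                        
$ cat config.txt                                                                
key0 = value98                                                                  
key1 = value2                                                                   
key2 = value58                                                                  
key3 = value44                                                                  
key4 = value4                                                                   
key5 = value30                                                                  
$ cat data.txt                                                                  
key0 = value97                                                                  
key1 = value46                                                                  
key2 = value56                                                                  
key3 = value6                                                                   
key4 = value45                                                                  
key5 = value83                                                                  
key6 = value18                                                                  
$ echo hello                                                                    
hello                                                                           
$ pwd                                                                           
/home/user                                                                      
$ █                                                                             
                                                                                
                                                                                
                                                                                
                                                                                


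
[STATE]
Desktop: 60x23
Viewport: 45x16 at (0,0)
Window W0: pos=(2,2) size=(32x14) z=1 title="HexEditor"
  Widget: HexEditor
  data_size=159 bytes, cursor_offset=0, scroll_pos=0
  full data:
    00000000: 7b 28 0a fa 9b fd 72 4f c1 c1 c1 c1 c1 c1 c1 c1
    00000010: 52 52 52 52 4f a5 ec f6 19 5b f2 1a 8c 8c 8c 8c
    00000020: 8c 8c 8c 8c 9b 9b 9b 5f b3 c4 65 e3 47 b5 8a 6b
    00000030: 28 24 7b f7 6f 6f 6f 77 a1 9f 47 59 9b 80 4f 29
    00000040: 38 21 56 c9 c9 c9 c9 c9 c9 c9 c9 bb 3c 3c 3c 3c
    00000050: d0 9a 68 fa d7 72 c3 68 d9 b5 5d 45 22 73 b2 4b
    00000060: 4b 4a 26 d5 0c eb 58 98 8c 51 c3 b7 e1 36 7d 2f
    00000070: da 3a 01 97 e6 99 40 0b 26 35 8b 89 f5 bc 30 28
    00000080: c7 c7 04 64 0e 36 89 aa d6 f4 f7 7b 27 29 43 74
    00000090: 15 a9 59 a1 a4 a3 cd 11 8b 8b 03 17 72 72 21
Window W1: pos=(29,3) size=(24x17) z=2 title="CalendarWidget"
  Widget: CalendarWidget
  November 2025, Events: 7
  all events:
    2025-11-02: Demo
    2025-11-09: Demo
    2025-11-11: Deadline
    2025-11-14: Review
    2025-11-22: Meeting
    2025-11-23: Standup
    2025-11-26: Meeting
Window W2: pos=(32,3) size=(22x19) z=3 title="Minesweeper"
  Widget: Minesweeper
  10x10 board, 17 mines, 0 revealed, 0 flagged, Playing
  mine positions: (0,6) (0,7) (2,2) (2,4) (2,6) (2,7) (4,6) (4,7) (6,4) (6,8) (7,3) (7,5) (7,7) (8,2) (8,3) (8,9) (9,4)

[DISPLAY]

                                             
                                             
  ┏━━━━━━━━━━━━━━━━━━━━━━━━━━━━━━┓           
  ┃ HexEditor                ┏━━┏━━━━━━━━━━━━
  ┠──────────────────────────┃ C┃ Minesweeper
  ┃00000000  7B 28 0a fa 9b f┠──┠────────────
  ┃00000010  52 52 52 52 4f a┃  ┃■■■■■■■■■■  
  ┃00000020  8c 8c 8c 8c 9b 9┃Mo┃■■■■■■■■■■  
  ┃00000030  28 24 7b f7 6f 6┃  ┃■■■■■■■■■■  
  ┃00000040  38 21 56 c9 c9 c┃ 3┃■■■■■■■■■■  
  ┃00000050  d0 9a 68 fa d7 7┃10┃■■■■■■■■■■  
  ┃00000060  4b 4a 26 d5 0c e┃17┃■■■■■■■■■■  
  ┃00000070  da 3a 01 97 e6 9┃24┃■■■■■■■■■■  
  ┃00000080  c7 c7 04 64 0e 3┃  ┃■■■■■■■■■■  
  ┃00000090  15 a9 59 a1 a4 a┃  ┃■■■■■■■■■■  
  ┗━━━━━━━━━━━━━━━━━━━━━━━━━━┃  ┃■■■■■■■■■■  


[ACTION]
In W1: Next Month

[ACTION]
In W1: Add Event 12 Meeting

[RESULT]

                                             
                                             
  ┏━━━━━━━━━━━━━━━━━━━━━━━━━━━━━━┓           
  ┃ HexEditor                ┏━━┏━━━━━━━━━━━━
  ┠──────────────────────────┃ C┃ Minesweeper
  ┃00000000  7B 28 0a fa 9b f┠──┠────────────
  ┃00000010  52 52 52 52 4f a┃  ┃■■■■■■■■■■  
  ┃00000020  8c 8c 8c 8c 9b 9┃Mo┃■■■■■■■■■■  
  ┃00000030  28 24 7b f7 6f 6┃ 1┃■■■■■■■■■■  
  ┃00000040  38 21 56 c9 c9 c┃ 8┃■■■■■■■■■■  
  ┃00000050  d0 9a 68 fa d7 7┃15┃■■■■■■■■■■  
  ┃00000060  4b 4a 26 d5 0c e┃22┃■■■■■■■■■■  
  ┃00000070  da 3a 01 97 e6 9┃29┃■■■■■■■■■■  
  ┃00000080  c7 c7 04 64 0e 3┃  ┃■■■■■■■■■■  
  ┃00000090  15 a9 59 a1 a4 a┃  ┃■■■■■■■■■■  
  ┗━━━━━━━━━━━━━━━━━━━━━━━━━━┃  ┃■■■■■■■■■■  


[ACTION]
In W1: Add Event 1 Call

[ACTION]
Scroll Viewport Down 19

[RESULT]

  ┃00000020  8c 8c 8c 8c 9b 9┃Mo┃■■■■■■■■■■  
  ┃00000030  28 24 7b f7 6f 6┃ 1┃■■■■■■■■■■  
  ┃00000040  38 21 56 c9 c9 c┃ 8┃■■■■■■■■■■  
  ┃00000050  d0 9a 68 fa d7 7┃15┃■■■■■■■■■■  
  ┃00000060  4b 4a 26 d5 0c e┃22┃■■■■■■■■■■  
  ┃00000070  da 3a 01 97 e6 9┃29┃■■■■■■■■■■  
  ┃00000080  c7 c7 04 64 0e 3┃  ┃■■■■■■■■■■  
  ┃00000090  15 a9 59 a1 a4 a┃  ┃■■■■■■■■■■  
  ┗━━━━━━━━━━━━━━━━━━━━━━━━━━┃  ┃■■■■■■■■■■  
                             ┃  ┃            
                             ┃  ┃            
                             ┃  ┃            
                             ┗━━┃            
                                ┃            
                                ┗━━━━━━━━━━━━
                                             


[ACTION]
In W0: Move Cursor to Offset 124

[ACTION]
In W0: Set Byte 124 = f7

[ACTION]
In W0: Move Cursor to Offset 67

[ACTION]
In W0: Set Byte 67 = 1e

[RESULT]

  ┃00000020  8c 8c 8c 8c 9b 9┃Mo┃■■■■■■■■■■  
  ┃00000030  28 24 7b f7 6f 6┃ 1┃■■■■■■■■■■  
  ┃00000040  38 21 56 1E c9 c┃ 8┃■■■■■■■■■■  
  ┃00000050  d0 9a 68 fa d7 7┃15┃■■■■■■■■■■  
  ┃00000060  4b 4a 26 d5 0c e┃22┃■■■■■■■■■■  
  ┃00000070  da 3a 01 97 e6 9┃29┃■■■■■■■■■■  
  ┃00000080  c7 c7 04 64 0e 3┃  ┃■■■■■■■■■■  
  ┃00000090  15 a9 59 a1 a4 a┃  ┃■■■■■■■■■■  
  ┗━━━━━━━━━━━━━━━━━━━━━━━━━━┃  ┃■■■■■■■■■■  
                             ┃  ┃            
                             ┃  ┃            
                             ┃  ┃            
                             ┗━━┃            
                                ┃            
                                ┗━━━━━━━━━━━━
                                             


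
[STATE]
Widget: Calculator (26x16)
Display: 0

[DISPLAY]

                         0
┌───┬───┬───┬───┐         
│ 7 │ 8 │ 9 │ ÷ │         
├───┼───┼───┼───┤         
│ 4 │ 5 │ 6 │ × │         
├───┼───┼───┼───┤         
│ 1 │ 2 │ 3 │ - │         
├───┼───┼───┼───┤         
│ 0 │ . │ = │ + │         
├───┼───┼───┼───┤         
│ C │ MC│ MR│ M+│         
└───┴───┴───┴───┘         
                          
                          
                          
                          


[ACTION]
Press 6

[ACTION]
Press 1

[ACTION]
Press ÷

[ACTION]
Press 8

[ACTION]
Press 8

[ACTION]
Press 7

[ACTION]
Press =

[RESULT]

             0.06877113867
┌───┬───┬───┬───┐         
│ 7 │ 8 │ 9 │ ÷ │         
├───┼───┼───┼───┤         
│ 4 │ 5 │ 6 │ × │         
├───┼───┼───┼───┤         
│ 1 │ 2 │ 3 │ - │         
├───┼───┼───┼───┤         
│ 0 │ . │ = │ + │         
├───┼───┼───┼───┤         
│ C │ MC│ MR│ M+│         
└───┴───┴───┴───┘         
                          
                          
                          
                          


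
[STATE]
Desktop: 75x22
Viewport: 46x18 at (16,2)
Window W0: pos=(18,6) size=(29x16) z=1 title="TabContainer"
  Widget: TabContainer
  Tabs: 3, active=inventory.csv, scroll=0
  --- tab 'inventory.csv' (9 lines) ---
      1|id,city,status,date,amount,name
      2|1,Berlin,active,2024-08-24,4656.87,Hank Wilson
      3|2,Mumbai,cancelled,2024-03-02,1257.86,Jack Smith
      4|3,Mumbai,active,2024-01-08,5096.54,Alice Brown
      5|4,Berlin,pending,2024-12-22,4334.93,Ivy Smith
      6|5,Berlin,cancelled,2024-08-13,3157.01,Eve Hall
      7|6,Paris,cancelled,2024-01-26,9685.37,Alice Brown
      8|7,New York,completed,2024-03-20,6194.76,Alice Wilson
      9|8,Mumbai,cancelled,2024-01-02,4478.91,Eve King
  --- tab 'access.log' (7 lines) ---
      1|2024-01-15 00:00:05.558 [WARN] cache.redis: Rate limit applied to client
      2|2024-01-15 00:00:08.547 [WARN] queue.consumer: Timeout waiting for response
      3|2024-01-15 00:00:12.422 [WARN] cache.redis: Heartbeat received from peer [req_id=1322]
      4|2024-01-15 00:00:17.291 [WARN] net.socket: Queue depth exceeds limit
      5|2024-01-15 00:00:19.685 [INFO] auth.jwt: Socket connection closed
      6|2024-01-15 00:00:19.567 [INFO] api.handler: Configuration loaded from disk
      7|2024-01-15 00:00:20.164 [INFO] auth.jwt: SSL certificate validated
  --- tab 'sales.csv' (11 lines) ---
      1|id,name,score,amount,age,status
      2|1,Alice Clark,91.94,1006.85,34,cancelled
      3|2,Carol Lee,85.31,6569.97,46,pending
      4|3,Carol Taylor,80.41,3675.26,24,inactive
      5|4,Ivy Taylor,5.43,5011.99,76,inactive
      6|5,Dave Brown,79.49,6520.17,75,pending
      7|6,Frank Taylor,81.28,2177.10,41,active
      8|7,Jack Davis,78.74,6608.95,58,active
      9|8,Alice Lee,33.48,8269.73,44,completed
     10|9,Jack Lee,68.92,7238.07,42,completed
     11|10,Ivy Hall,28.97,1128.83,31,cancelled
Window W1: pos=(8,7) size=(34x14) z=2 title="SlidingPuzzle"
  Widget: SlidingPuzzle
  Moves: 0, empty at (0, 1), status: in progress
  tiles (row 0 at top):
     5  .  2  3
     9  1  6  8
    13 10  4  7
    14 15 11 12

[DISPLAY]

                                              
                                              
                                              
                                              
  ┏━━━━━━━━━━━━━━━━━━━━━━━━━━━┓               
━━━━━━━━━━━━━━━━━━━━━━━━━┓    ┃               
gPuzzle                  ┃────┨               
─────────────────────────┨.log┃               
───┬────┬────┐           ┃────┃               
   │  2 │  3 │           ┃unt,┃               
───┼────┼────┤           ┃-24,┃               
 1 │  6 │  8 │           ┃-03-┃               
───┼────┼────┤           ┃-08,┃               
10 │  4 │  7 │           ┃2-22┃               
───┼────┼────┤           ┃-08-┃               
15 │ 11 │ 12 │           ┃01-2┃               
───┴────┴────┘           ┃24-0┃               
0                        ┃-01-┃               


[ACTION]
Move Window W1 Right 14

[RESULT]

                                              
                                              
                                              
                                              
  ┏━━━━━━━━━━━━━━━━━━━━━━━━━━━┓               
  ┃ Ta┏━━━━━━━━━━━━━━━━━━━━━━━━━━━━━━━━┓      
  ┠───┃ SlidingPuzzle                  ┃      
  ┃[in┠────────────────────────────────┨      
  ┃───┃┌────┬────┬────┬────┐           ┃      
  ┃id,┃│  5 │    │  2 │  3 │           ┃      
  ┃1,B┃├────┼────┼────┼────┤           ┃      
  ┃2,M┃│  9 │  1 │  6 │  8 │           ┃      
  ┃3,M┃├────┼────┼────┼────┤           ┃      
  ┃4,B┃│ 13 │ 10 │  4 │  7 │           ┃      
  ┃5,B┃├────┼────┼────┼────┤           ┃      
  ┃6,P┃│ 14 │ 15 │ 11 │ 12 │           ┃      
  ┃7,N┃└────┴────┴────┴────┘           ┃      
  ┃8,M┃Moves: 0                        ┃      


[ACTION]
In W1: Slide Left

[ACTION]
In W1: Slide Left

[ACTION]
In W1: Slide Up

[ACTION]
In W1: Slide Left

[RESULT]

                                              
                                              
                                              
                                              
  ┏━━━━━━━━━━━━━━━━━━━━━━━━━━━┓               
  ┃ Ta┏━━━━━━━━━━━━━━━━━━━━━━━━━━━━━━━━┓      
  ┠───┃ SlidingPuzzle                  ┃      
  ┃[in┠────────────────────────────────┨      
  ┃───┃┌────┬────┬────┬────┐           ┃      
  ┃id,┃│  5 │  2 │  3 │  8 │           ┃      
  ┃1,B┃├────┼────┼────┼────┤           ┃      
  ┃2,M┃│  9 │  1 │  6 │    │           ┃      
  ┃3,M┃├────┼────┼────┼────┤           ┃      
  ┃4,B┃│ 13 │ 10 │  4 │  7 │           ┃      
  ┃5,B┃├────┼────┼────┼────┤           ┃      
  ┃6,P┃│ 14 │ 15 │ 11 │ 12 │           ┃      
  ┃7,N┃└────┴────┴────┴────┘           ┃      
  ┃8,M┃Moves: 3                        ┃      
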